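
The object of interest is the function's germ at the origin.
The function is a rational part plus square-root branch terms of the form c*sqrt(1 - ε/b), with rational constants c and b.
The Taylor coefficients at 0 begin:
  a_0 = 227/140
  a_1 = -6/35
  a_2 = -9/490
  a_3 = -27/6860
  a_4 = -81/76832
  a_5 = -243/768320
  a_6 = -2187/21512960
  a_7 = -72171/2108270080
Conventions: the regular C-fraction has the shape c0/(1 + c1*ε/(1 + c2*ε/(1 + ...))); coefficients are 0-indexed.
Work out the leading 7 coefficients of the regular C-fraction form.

Taylor coefficients (read off): a_0 = 227/140, a_1 = -6/35, a_2 = -9/490, a_3 = -27/6860, a_4 = -81/76832, a_5 = -243/768320, a_6 = -2187/21512960.
c0 = a_0 = 227/140. Peel one level at a time: if S = 1 + c*ε/S' with S'(0) = 1, then c is the ε-coefficient of S and S' = c*ε/(S - 1).
S_1 = c0/f = 1 + (24/227)*ε + (8118/360703)*ε^2 + ...; c1 = 24/227.
S_2 = c1*ε/(S_1 - 1) = 1 + (-1353/6356)*ε + (-9/784)*ε^2 + ...; c2 = -1353/6356.
S_3 = c2*ε/(S_2 - 1) = 1 + (-681/12628)*ε + (-1379025/159466384)*ε^2 + ...; c3 = -681/12628.
S_4 = c3*ε/(S_3 - 1) = 1 + (-2025/12628)*ε + (-9/784)*ε^2 + ...; c4 = -2025/12628.
S_5 = c4*ε/(S_4 - 1) = 1 + (-451/6300)*ε + (-405449/39690000)*ε^2 + ...; c5 = -451/6300.
S_6 = c5*ε/(S_5 - 1) = 1 + (-899/6300)*ε + ...; c6 = -899/6300.

The regular C-fraction coefficients are [227/140, 24/227, -1353/6356, -681/12628, -2025/12628, -451/6300, -899/6300].


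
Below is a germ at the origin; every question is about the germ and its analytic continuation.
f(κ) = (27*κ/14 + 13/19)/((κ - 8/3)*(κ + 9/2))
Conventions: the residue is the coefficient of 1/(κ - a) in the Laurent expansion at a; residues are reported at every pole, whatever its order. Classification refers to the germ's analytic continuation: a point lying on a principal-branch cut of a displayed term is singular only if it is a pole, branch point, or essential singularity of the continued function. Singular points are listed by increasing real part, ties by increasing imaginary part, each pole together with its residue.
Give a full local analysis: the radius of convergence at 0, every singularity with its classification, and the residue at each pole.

Denominator factor (κ + 9/2): pole of order 1 at -9/2, modulus 9/2.
Denominator factor (κ - 8/3): pole of order 1 at 8/3, modulus 8/3.
The radius of convergence is the smallest modulus among the singular points: 8/3.
At the order-1 pole -9/2 set g(κ) = (κ - (-9/2))*f(κ) = (27*κ/14 + 13/19)/(κ - 8/3).
Simple pole: residue = g(a) at a = -9/2, which is 12759/11438.
At the order-1 pole 8/3 set g(κ) = (κ - (8/3))*f(κ) = (27*κ/14 + 13/19)/(κ + 9/2).
Simple pole: residue = g(a) at a = 8/3, which is 4650/5719.
List the singular points by increasing real part (a conjugate pair: the negative imaginary part first).

Radius of convergence at 0: 8/3.
At -9/2: a pole of order 1; residue 12759/11438.
At 8/3: a pole of order 1; residue 4650/5719.


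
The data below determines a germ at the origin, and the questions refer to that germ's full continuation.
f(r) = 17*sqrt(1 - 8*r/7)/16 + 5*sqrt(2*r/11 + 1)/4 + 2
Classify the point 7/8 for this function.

The term (17/16)*sqrt(1 - r/(7/8)) has argument 1 - 7/8/(7/8) = 0 at 7/8: a square-root (algebraic, two-sheeted) branch point; the remaining terms are analytic or single-valued there.

The point is an algebraic (square-root) branch point.


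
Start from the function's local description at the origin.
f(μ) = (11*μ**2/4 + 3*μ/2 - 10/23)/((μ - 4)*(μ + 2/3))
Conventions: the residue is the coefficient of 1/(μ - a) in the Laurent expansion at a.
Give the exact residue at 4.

The residue is 1710/161.

At the order-1 pole 4 set g(μ) = (μ - (4))*f(μ) = (11*μ**2/4 + 3*μ/2 - 10/23)/(μ + 2/3).
Simple pole: residue = g(a) at a = 4, which is 1710/161.


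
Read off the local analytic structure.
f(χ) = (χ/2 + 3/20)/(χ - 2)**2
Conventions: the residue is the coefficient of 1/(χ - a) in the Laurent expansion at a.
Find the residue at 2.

The residue is 1/2.

At the order-2 pole 2 set g(χ) = (χ - (2))^2*f(χ) = χ/2 + 3/20.
Order-2 pole: residue = g'(a); g'(2) = 1/2, so the residue is 1/2.


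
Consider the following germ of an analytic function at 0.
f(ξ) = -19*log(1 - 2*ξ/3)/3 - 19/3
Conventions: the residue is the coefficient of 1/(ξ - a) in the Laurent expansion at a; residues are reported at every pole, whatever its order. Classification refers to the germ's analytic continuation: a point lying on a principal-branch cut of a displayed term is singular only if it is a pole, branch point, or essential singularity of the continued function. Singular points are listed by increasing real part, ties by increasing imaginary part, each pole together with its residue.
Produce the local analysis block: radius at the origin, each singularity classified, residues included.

Radius of convergence at 0: 3/2.
At 3/2: a logarithmic branch point.

Branch term (-19/3)*log(1 - ξ/(3/2)): its argument vanishes at ξ = 3/2, a logarithmic branch point, modulus 3/2.
The radius of convergence is the smallest modulus among the singular points: 3/2.


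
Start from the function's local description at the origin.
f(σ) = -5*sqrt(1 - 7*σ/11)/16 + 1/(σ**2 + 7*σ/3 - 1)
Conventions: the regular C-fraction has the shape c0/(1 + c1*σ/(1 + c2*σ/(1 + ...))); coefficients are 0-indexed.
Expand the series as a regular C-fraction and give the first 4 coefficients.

The regular C-fraction coefficients are [-21/16, -337/198, -1098331/934164, 49251026679/114002364476].

Taylor coefficients (expand at 0): a_0 = -21/16, a_1 = -2359/1056, a_2 = -896099/139392, a_3 = -159758879/9199872.
c0 = a_0 = -21/16. Peel one level at a time: if S = 1 + c*σ/S' with S'(0) = 1, then c is the σ-coefficient of S and S' = c*σ/(S - 1).
S_1 = c0/f = 1 + (-337/198)*σ + (-1098331/548856)*σ^2 + ...; c1 = -337/198.
S_2 = c1*σ/(S_1 - 1) = 1 + (-1098331/934164)*σ + (16417008893/32320828848)*σ^2 + ...; c2 = -1098331/934164.
S_3 = c2*σ/(S_2 - 1) = 1 + (49251026679/114002364476)*σ + ...; c3 = 49251026679/114002364476.


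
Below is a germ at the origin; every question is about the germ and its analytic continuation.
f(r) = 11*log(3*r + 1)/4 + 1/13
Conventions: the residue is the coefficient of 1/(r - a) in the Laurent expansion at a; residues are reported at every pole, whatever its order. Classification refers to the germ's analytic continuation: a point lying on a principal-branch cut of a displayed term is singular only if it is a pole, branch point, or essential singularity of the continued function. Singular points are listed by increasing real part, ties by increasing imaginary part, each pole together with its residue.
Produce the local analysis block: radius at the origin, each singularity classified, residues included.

Branch term (11/4)*log(1 - r/(-1/3)): its argument vanishes at r = -1/3, a logarithmic branch point, modulus 1/3.
The radius of convergence is the smallest modulus among the singular points: 1/3.

Radius of convergence at 0: 1/3.
At -1/3: a logarithmic branch point.


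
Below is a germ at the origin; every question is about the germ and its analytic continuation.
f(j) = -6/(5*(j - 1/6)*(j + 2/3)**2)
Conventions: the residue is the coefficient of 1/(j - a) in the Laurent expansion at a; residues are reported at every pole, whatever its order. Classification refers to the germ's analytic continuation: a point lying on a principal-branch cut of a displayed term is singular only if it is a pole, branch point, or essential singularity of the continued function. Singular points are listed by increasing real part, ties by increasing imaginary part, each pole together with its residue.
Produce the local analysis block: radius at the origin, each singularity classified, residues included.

Denominator factor (j + 2/3)^2: pole of order 2 at -2/3, modulus 2/3.
Denominator factor (j - 1/6): pole of order 1 at 1/6, modulus 1/6.
The radius of convergence is the smallest modulus among the singular points: 1/6.
At the order-2 pole -2/3 set g(j) = (j - (-2/3))^2*f(j) = -6/(5*(j - 1/6)).
Order-2 pole: residue = g'(a); g'(-2/3) = 216/125, so the residue is 216/125.
At the order-1 pole 1/6 set g(j) = (j - (1/6))*f(j) = -6/(5*(j + 2/3)**2).
Simple pole: residue = g(a) at a = 1/6, which is -216/125.
List the singular points by increasing real part (a conjugate pair: the negative imaginary part first).

Radius of convergence at 0: 1/6.
At -2/3: a pole of order 2; residue 216/125.
At 1/6: a pole of order 1; residue -216/125.


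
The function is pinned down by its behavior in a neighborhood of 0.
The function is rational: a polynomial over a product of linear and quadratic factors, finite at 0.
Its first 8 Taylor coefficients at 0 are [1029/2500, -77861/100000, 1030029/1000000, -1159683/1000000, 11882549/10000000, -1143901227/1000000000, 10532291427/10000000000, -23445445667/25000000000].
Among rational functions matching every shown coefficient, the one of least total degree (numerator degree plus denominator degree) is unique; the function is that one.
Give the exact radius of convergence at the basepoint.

The radius of convergence is 10/7.

No rational of total degree below 4 reproduces all 8 coefficients; solving the [1/3] Pade equations on them gives f(r) = (r/4 + 6/5)/(r + 10/7)**3, whose expansion matches every shown term.
Denominator factor (r + 10/7)^3: pole of order 3 at -10/7, modulus 10/7.
The radius of convergence is the smallest modulus among the singular points: 10/7.


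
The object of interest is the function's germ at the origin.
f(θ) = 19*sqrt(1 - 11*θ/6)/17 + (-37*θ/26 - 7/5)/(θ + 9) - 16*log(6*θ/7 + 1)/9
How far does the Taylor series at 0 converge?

The radius of convergence is 6/11.

Denominator factor (θ + 9): pole of order 1 at -9, modulus 9.
Branch term (-16/9)*log(1 - θ/(-7/6)): its argument vanishes at θ = -7/6, a logarithmic branch point, modulus 7/6.
Branch term (19/17)*sqrt(1 - θ/(6/11)): its argument vanishes at θ = 6/11, a square-root branch point, modulus 6/11.
The radius of convergence is the smallest modulus among the singular points: 6/11.


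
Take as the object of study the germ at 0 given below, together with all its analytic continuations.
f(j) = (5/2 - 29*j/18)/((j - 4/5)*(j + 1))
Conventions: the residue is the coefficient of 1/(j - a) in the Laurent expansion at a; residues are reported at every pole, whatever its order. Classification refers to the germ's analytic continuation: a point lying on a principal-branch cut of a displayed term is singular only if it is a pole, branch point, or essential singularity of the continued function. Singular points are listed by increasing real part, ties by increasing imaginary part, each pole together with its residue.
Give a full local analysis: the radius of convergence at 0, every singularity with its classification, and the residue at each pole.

Denominator factor (j + 1): pole of order 1 at -1, modulus 1.
Denominator factor (j - 4/5): pole of order 1 at 4/5, modulus 4/5.
The radius of convergence is the smallest modulus among the singular points: 4/5.
At the order-1 pole -1 set g(j) = (j - (-1))*f(j) = (5/2 - 29*j/18)/(j - 4/5).
Simple pole: residue = g(a) at a = -1, which is -185/81.
At the order-1 pole 4/5 set g(j) = (j - (4/5))*f(j) = (5/2 - 29*j/18)/(j + 1).
Simple pole: residue = g(a) at a = 4/5, which is 109/162.
List the singular points by increasing real part (a conjugate pair: the negative imaginary part first).

Radius of convergence at 0: 4/5.
At -1: a pole of order 1; residue -185/81.
At 4/5: a pole of order 1; residue 109/162.


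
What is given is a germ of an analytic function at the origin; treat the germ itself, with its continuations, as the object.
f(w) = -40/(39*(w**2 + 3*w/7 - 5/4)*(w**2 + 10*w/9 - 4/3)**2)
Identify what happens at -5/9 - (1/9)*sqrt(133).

The point is a pole of order 2.

The denominator factor w**2 + 10*w/9 - 4/3 vanishes at -5/9 - (1/9)*sqrt(133) and appears to the power 2; the numerator there equals -40/39, nonzero, and no other factor vanishes.
Hence a pole whose order is the multiplicity, 2.


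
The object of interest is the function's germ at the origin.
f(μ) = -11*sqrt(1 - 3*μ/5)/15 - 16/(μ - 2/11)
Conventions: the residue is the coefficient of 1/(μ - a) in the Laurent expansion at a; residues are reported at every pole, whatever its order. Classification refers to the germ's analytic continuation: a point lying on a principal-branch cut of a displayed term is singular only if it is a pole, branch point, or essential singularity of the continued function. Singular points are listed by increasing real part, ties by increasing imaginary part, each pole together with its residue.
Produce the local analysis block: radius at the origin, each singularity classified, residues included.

Radius of convergence at 0: 2/11.
At 2/11: a pole of order 1; residue -16.
At 5/3: an algebraic (square-root) branch point.

Denominator factor (μ - 2/11): pole of order 1 at 2/11, modulus 2/11.
Branch term (-11/15)*sqrt(1 - μ/(5/3)): its argument vanishes at μ = 5/3, a square-root branch point, modulus 5/3.
The radius of convergence is the smallest modulus among the singular points: 2/11.
The branch term is analytic at 2/11 and contributes nothing to the residue; only the rational part matters.
At the order-1 pole 2/11 set g(μ) = (μ - (2/11))*(rational part) = -16.
Simple pole: residue = g(a) at a = 2/11, which is -16.
List the singular points by increasing real part (a conjugate pair: the negative imaginary part first).


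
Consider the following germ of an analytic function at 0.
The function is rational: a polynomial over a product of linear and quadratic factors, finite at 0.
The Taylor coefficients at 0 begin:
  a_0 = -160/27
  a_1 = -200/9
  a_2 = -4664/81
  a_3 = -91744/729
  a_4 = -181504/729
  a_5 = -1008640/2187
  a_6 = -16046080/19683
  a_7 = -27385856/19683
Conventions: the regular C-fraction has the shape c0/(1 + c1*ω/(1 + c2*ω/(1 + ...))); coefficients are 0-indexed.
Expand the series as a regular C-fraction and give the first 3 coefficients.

Taylor coefficients (read off): a_0 = -160/27, a_1 = -200/9, a_2 = -4664/81.
c0 = a_0 = -160/27. Peel one level at a time: if S = 1 + c*ω/S' with S'(0) = 1, then c is the ω-coefficient of S and S' = c*ω/(S - 1).
S_1 = c0/f = 1 + (-15/4)*ω + (1043/240)*ω^2 + ...; c1 = -15/4.
S_2 = c1*ω/(S_1 - 1) = 1 + (1043/900)*ω + ...; c2 = 1043/900.

The regular C-fraction coefficients are [-160/27, -15/4, 1043/900].


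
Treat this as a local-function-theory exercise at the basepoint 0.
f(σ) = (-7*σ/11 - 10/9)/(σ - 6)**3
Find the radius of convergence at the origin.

The radius of convergence is 6.

Denominator factor (σ - 6)^3: pole of order 3 at 6, modulus 6.
The radius of convergence is the smallest modulus among the singular points: 6.


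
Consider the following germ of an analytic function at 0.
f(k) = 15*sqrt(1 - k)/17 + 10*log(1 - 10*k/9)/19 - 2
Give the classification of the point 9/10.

The point is a logarithmic branch point.

The term (10/19)*log(1 - k/(9/10)) has argument 1 - 9/10/(9/10) = 0 at 9/10: a logarithmic (infinitely-sheeted) branch point; the remaining terms are analytic or single-valued there.


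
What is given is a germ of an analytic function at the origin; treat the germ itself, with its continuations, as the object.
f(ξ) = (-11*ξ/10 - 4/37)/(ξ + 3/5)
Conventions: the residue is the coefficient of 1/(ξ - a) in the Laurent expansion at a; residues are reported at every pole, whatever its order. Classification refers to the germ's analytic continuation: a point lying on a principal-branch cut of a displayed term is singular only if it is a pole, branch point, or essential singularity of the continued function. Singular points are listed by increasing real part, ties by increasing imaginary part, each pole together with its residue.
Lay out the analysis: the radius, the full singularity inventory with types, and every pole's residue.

Denominator factor (ξ + 3/5): pole of order 1 at -3/5, modulus 3/5.
The radius of convergence is the smallest modulus among the singular points: 3/5.
At the order-1 pole -3/5 set g(ξ) = (ξ - (-3/5))*f(ξ) = -11*ξ/10 - 4/37.
Simple pole: residue = g(a) at a = -3/5, which is 1021/1850.

Radius of convergence at 0: 3/5.
At -3/5: a pole of order 1; residue 1021/1850.


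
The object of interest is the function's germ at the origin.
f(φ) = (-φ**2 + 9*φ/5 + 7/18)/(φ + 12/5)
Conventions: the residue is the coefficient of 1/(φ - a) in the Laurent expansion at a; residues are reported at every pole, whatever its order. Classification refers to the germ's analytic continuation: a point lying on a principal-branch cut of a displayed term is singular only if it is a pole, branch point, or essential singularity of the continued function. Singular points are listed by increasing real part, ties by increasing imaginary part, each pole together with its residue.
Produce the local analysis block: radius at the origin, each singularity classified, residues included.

Denominator factor (φ + 12/5): pole of order 1 at -12/5, modulus 12/5.
The radius of convergence is the smallest modulus among the singular points: 12/5.
At the order-1 pole -12/5 set g(φ) = (φ - (-12/5))*f(φ) = -φ**2 + 9*φ/5 + 7/18.
Simple pole: residue = g(a) at a = -12/5, which is -4361/450.

Radius of convergence at 0: 12/5.
At -12/5: a pole of order 1; residue -4361/450.


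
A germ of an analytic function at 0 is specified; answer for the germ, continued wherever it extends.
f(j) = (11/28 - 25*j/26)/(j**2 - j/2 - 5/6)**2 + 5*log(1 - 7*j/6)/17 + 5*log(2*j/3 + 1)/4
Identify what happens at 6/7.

The point is a logarithmic branch point.

The term (5/17)*log(1 - j/(6/7)) has argument 1 - 6/7/(6/7) = 0 at 6/7: a logarithmic (infinitely-sheeted) branch point; the remaining terms are analytic or single-valued there.


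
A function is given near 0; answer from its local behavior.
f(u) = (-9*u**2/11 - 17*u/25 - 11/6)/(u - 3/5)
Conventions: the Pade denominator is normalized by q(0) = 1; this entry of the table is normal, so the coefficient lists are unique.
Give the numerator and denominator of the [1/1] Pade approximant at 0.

Taylor coefficients needed (expand at 0): a_0 = 55/18, a_1 = 1681/270, a_2 = 20921/1782.
Write the denominator as Q(u) = 1 + q1*u. Requiring Q*f - P = O(u^3) with deg P <= 1 kills the coefficients of u^2..u^2 in Q*f:
  u^2: a_2 + q1*a_1 = 0, i.e. 20921/1782 + (1681/270)*q1 = 0.
Solving this linear system: q1 = -104605/55473.
The numerator is Q*f truncated at degree 1: P0 = a_0 = 55/18; P1 = a_1 + q1*a_0 = 11702/25215.

The Pade approximant has numerator coefficients [55/18, 11702/25215]; denominator coefficients [1, -104605/55473].


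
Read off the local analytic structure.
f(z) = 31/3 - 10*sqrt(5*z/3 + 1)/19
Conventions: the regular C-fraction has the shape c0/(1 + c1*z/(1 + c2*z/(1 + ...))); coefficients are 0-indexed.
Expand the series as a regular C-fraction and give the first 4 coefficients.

Taylor coefficients (expand at 0): a_0 = 559/57, a_1 = -25/57, a_2 = 125/684, a_3 = -625/4104.
c0 = a_0 = 559/57. Peel one level at a time: if S = 1 + c*z/S' with S'(0) = 1, then c is the z-coefficient of S and S' = c*z/(S - 1).
S_1 = c0/f = 1 + (25/559)*z + (-62375/3749772)*z^2 + ...; c1 = 25/559.
S_2 = c1*z/(S_1 - 1) = 1 + (2495/6708)*z + (-25/144)*z^2 + ...; c2 = 2495/6708.
S_3 = c2*z/(S_2 - 1) = 1 + (2795/5988)*z + ...; c3 = 2795/5988.

The regular C-fraction coefficients are [559/57, 25/559, 2495/6708, 2795/5988].


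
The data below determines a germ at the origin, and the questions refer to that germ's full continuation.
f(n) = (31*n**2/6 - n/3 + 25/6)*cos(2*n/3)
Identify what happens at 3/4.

The point is a regular point.

There is no denominator, hence no pole anywhere.
The factor cos(2*n/3) is entire.
So the germ continues analytically to 3/4.


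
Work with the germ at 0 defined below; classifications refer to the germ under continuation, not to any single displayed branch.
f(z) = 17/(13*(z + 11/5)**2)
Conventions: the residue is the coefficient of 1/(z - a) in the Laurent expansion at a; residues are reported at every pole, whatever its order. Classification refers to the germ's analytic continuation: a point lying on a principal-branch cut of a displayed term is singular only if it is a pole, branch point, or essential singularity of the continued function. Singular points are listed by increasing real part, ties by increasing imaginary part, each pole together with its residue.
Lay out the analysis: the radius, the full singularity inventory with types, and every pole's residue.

Denominator factor (z + 11/5)^2: pole of order 2 at -11/5, modulus 11/5.
The radius of convergence is the smallest modulus among the singular points: 11/5.
At the order-2 pole -11/5 set g(z) = (z - (-11/5))^2*f(z) = 17/13.
Order-2 pole: residue = g'(a); g'(-11/5) = 0, so the residue is 0.

Radius of convergence at 0: 11/5.
At -11/5: a pole of order 2; residue 0.


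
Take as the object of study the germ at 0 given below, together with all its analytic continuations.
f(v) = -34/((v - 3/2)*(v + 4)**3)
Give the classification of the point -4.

The point is a pole of order 3.

The denominator factor v + 4 vanishes at -4 and appears to the power 3; the numerator there equals -34, nonzero, and no other factor vanishes.
Hence a pole whose order is the multiplicity, 3.


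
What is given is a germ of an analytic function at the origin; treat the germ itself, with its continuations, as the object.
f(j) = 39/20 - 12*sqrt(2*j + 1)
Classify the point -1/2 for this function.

The term (-12)*sqrt(1 - j/(-1/2)) has argument 1 - -1/2/(-1/2) = 0 at -1/2: a square-root (algebraic, two-sheeted) branch point; the remaining terms are analytic or single-valued there.

The point is an algebraic (square-root) branch point.


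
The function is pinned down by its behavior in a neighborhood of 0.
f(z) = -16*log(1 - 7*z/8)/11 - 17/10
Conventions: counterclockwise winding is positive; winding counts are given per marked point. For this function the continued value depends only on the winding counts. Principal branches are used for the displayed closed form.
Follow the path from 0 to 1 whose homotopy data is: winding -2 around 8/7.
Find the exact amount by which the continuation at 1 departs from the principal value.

Continued minus principal equals (64/11)*pi*i.

The rational part is single-valued and drops out of the difference; each branch term changes only by its own monodromy.
(-16/11)*log(1 - z/(8/7)): each positive loop around 8/7 adds 2*pi*i to the log, so winding -2 contributes (-16/11)*(-2)*2*pi*i = (64/11)*pi*i.
Summing the contributions at z = 1 gives (64/11)*pi*i.


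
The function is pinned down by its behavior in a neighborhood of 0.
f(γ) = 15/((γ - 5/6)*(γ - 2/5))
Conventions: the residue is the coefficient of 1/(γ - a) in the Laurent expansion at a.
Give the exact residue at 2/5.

At the order-1 pole 2/5 set g(γ) = (γ - (2/5))*f(γ) = 15/(γ - 5/6).
Simple pole: residue = g(a) at a = 2/5, which is -450/13.

The residue is -450/13.


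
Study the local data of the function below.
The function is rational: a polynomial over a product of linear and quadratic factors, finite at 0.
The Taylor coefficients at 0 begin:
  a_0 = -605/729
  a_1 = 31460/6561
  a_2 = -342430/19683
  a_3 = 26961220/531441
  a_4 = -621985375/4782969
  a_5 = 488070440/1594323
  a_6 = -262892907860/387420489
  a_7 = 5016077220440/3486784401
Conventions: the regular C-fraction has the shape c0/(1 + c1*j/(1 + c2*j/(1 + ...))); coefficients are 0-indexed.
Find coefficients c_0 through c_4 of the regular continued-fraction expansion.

The regular C-fraction coefficients are [-605/729, 52/9, -503/234, 141469/117702, -33386925/71158907].

Taylor coefficients (read off): a_0 = -605/729, a_1 = 31460/6561, a_2 = -342430/19683, a_3 = 26961220/531441, a_4 = -621985375/4782969.
c0 = a_0 = -605/729. Peel one level at a time: if S = 1 + c*j/S' with S'(0) = 1, then c is the j-coefficient of S and S' = c*j/(S - 1).
S_1 = c0/f = 1 + (52/9)*j + (1006/81)*j^2 + ...; c1 = 52/9.
S_2 = c1*j/(S_1 - 1) = 1 + (-503/234)*j + (141469/54756)*j^2 + ...; c2 = -503/234.
S_3 = c2*j/(S_2 - 1) = 1 + (141469/117702)*j + (856075/1518054)*j^2 + ...; c3 = 141469/117702.
S_4 = c3*j/(S_3 - 1) = 1 + (-33386925/71158907)*j + ...; c4 = -33386925/71158907.


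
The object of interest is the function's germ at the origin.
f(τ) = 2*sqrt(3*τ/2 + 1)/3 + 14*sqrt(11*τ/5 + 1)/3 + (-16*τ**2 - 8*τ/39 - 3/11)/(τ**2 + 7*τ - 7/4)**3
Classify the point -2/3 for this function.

The point is an algebraic (square-root) branch point.

The term (2/3)*sqrt(1 - τ/(-2/3)) has argument 1 - -2/3/(-2/3) = 0 at -2/3: a square-root (algebraic, two-sheeted) branch point; the remaining terms are analytic or single-valued there.


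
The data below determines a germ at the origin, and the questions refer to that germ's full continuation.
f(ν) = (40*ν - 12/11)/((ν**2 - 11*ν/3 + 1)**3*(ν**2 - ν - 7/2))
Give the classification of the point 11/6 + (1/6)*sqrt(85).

The denominator factor ν**2 - 11*ν/3 + 1 vanishes at 11/6 + (1/6)*sqrt(85) and appears to the power 3; the numerator there equals 2384/33 + (20/3)*sqrt(85), nonzero, and no other factor vanishes.
Hence a pole whose order is the multiplicity, 3.

The point is a pole of order 3.


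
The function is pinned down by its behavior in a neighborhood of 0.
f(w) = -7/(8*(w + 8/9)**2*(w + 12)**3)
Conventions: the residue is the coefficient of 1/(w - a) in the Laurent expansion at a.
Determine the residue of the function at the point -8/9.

The residue is 137781/800000000.

At the order-2 pole -8/9 set g(w) = (w - (-8/9))^2*f(w) = -7/(8*(w + 12)**3).
Order-2 pole: residue = g'(a); g'(-8/9) = 137781/800000000, so the residue is 137781/800000000.


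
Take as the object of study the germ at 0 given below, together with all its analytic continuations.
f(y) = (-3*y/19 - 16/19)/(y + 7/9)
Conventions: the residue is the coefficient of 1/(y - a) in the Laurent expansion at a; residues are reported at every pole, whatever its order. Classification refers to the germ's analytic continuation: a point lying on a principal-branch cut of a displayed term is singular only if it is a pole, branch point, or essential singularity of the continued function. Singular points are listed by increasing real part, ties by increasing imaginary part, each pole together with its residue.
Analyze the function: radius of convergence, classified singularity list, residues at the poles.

Denominator factor (y + 7/9): pole of order 1 at -7/9, modulus 7/9.
The radius of convergence is the smallest modulus among the singular points: 7/9.
At the order-1 pole -7/9 set g(y) = (y - (-7/9))*f(y) = -3*y/19 - 16/19.
Simple pole: residue = g(a) at a = -7/9, which is -41/57.

Radius of convergence at 0: 7/9.
At -7/9: a pole of order 1; residue -41/57.


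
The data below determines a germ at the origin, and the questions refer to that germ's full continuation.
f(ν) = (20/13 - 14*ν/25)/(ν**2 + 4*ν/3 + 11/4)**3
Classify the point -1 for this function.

Denominator factors: ν**2 + 4*ν/3 + 11/4 = 29/12 at ν = -1 — none vanishes.
So the germ continues analytically to -1.

The point is a regular point.


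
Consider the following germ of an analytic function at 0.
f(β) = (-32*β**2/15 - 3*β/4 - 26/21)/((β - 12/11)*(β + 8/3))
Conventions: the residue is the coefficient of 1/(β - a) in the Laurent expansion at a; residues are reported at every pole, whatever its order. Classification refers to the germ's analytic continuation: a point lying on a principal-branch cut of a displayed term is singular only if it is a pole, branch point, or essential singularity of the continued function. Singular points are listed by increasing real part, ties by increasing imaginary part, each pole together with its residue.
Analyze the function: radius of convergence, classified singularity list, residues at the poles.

Radius of convergence at 0: 12/11.
At -8/3: a pole of order 1; residue 37444/9765.
At 12/11: a pole of order 1; residue -58381/47740.

Denominator factor (β + 8/3): pole of order 1 at -8/3, modulus 8/3.
Denominator factor (β - 12/11): pole of order 1 at 12/11, modulus 12/11.
The radius of convergence is the smallest modulus among the singular points: 12/11.
At the order-1 pole -8/3 set g(β) = (β - (-8/3))*f(β) = (-32*β**2/15 - 3*β/4 - 26/21)/(β - 12/11).
Simple pole: residue = g(a) at a = -8/3, which is 37444/9765.
At the order-1 pole 12/11 set g(β) = (β - (12/11))*f(β) = (-32*β**2/15 - 3*β/4 - 26/21)/(β + 8/3).
Simple pole: residue = g(a) at a = 12/11, which is -58381/47740.
List the singular points by increasing real part (a conjugate pair: the negative imaginary part first).


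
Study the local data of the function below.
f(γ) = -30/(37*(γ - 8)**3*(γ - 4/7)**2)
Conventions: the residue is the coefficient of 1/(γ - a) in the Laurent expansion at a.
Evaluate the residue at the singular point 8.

At the order-3 pole 8 set g(γ) = (γ - (8))^3*f(γ) = -30/(37*(γ - 4/7)**2).
Order-3 pole: residue = g''(a)/2; g''(8) = -108045/67632448, so the residue is -108045/135264896.

The residue is -108045/135264896.


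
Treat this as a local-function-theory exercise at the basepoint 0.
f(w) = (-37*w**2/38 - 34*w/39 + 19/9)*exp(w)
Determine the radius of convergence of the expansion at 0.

The radius of convergence is infinite.

The factor exp(w) is entire and contributes no finite singular point.
The polynomial part has no poles.
No finite singular points: the Taylor series at 0 converges everywhere.


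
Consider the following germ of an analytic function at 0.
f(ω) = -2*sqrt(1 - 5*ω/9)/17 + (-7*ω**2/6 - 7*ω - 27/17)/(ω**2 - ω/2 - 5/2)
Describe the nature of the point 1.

The point is a regular point.

Denominator factors: ω**2 - ω/2 - 5/2 = -2 at ω = 1 — none vanishes.
Branch term sqrt(1 - ω/(9/5)): argument at 1 is 4/9, nonzero, so 1 is not its branch point (a point on a principal cut is still regular for the continued germ).
So the germ continues analytically to 1.


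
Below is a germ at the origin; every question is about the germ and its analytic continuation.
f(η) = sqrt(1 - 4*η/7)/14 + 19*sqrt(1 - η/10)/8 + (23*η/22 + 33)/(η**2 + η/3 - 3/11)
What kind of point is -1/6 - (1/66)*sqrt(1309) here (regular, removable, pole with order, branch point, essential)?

The denominator factor η**2 + η/3 - 3/11 vanishes at -1/6 - (1/66)*sqrt(1309) and appears to the power 1; the numerator there equals 4333/132 - (23/1452)*sqrt(1309), nonzero, and no other factor vanishes.
The branch terms are analytic at this point.
Hence a pole whose order is the multiplicity, 1.

The point is a pole of order 1.


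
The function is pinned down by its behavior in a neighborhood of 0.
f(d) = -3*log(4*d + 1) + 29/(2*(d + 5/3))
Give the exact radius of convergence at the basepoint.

Denominator factor (d + 5/3): pole of order 1 at -5/3, modulus 5/3.
Branch term (-3)*log(1 - d/(-1/4)): its argument vanishes at d = -1/4, a logarithmic branch point, modulus 1/4.
The radius of convergence is the smallest modulus among the singular points: 1/4.

The radius of convergence is 1/4.


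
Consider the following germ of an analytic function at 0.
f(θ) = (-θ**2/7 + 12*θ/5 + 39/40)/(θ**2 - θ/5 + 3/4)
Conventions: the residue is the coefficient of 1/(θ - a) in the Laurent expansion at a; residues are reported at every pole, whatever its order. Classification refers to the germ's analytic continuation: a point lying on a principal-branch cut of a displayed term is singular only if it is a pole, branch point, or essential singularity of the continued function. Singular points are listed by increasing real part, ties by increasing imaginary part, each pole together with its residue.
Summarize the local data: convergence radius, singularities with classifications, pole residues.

Denominator factor (θ**2 - θ/5 + 3/4): discriminant -74/25, complex-conjugate roots (1/10) + ((1/10)*sqrt(74))*i and (1/10) - ((1/10)*sqrt(74))*i; poles of order 1, moduli (1/2)*sqrt(3) and (1/2)*sqrt(3).
The radius of convergence is the smallest modulus among the singular points: (1/2)*sqrt(3).
The factor θ**2 - θ/5 + 3/4 splits as (θ - a)(θ - a') with a = (1/10) - ((1/10)*sqrt(74))*i, a' = (1/10) + ((1/10)*sqrt(74))*i. At the order-1 pole a set g(θ) = (θ - a)*f(θ) = [-θ**2/7 + 12*θ/5 + 39/40] / (θ - a').
Simple pole: residue = g(a) at a = (1/10) - ((1/10)*sqrt(74))*i, which is (83/70) + ((1847/20720)*sqrt(74))*i.
The factor θ**2 - θ/5 + 3/4 splits as (θ - a)(θ - a') with a = (1/10) + ((1/10)*sqrt(74))*i, a' = (1/10) - ((1/10)*sqrt(74))*i. At the order-1 pole a set g(θ) = (θ - a)*f(θ) = [-θ**2/7 + 12*θ/5 + 39/40] / (θ - a').
Simple pole: residue = g(a) at a = (1/10) + ((1/10)*sqrt(74))*i, which is (83/70) - ((1847/20720)*sqrt(74))*i.
List the singular points by increasing real part (a conjugate pair: the negative imaginary part first).

Radius of convergence at 0: (1/2)*sqrt(3).
At (1/10) - ((1/10)*sqrt(74))*i: a pole of order 1; residue (83/70) + ((1847/20720)*sqrt(74))*i.
At (1/10) + ((1/10)*sqrt(74))*i: a pole of order 1; residue (83/70) - ((1847/20720)*sqrt(74))*i.


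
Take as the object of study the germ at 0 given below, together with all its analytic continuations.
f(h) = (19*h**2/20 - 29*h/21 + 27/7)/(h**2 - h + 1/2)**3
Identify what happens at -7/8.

The point is a regular point.

Denominator factors: h**2 - h + 1/2 = 137/64 at h = -7/8 — none vanishes.
So the germ continues analytically to -7/8.


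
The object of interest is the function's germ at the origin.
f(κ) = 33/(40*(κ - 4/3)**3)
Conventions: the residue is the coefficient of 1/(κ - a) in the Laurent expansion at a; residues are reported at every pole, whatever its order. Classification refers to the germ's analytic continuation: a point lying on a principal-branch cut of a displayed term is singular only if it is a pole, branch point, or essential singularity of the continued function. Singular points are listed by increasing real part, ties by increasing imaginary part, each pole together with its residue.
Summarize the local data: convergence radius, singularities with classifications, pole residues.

Radius of convergence at 0: 4/3.
At 4/3: a pole of order 3; residue 0.

Denominator factor (κ - 4/3)^3: pole of order 3 at 4/3, modulus 4/3.
The radius of convergence is the smallest modulus among the singular points: 4/3.
At the order-3 pole 4/3 set g(κ) = (κ - (4/3))^3*f(κ) = 33/40.
Order-3 pole: residue = g''(a)/2; g''(4/3) = 0, so the residue is 0.


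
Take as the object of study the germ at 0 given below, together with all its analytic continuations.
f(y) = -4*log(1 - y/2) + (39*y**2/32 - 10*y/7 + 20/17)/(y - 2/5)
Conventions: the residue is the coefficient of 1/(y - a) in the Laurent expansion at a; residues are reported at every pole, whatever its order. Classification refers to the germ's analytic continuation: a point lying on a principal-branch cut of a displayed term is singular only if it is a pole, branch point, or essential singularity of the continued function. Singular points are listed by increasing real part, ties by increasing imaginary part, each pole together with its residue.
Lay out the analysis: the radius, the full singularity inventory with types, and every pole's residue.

Denominator factor (y - 2/5): pole of order 1 at 2/5, modulus 2/5.
Branch term (-4)*log(1 - y/(2)): its argument vanishes at y = 2, a logarithmic branch point, modulus 2.
The radius of convergence is the smallest modulus among the singular points: 2/5.
The branch term is analytic at 2/5 and contributes nothing to the residue; only the rational part matters.
At the order-1 pole 2/5 set g(y) = (y - (2/5))*(rational part) = 39*y**2/32 - 10*y/7 + 20/17.
Simple pole: residue = g(a) at a = 2/5, which is 19041/23800.
List the singular points by increasing real part (a conjugate pair: the negative imaginary part first).

Radius of convergence at 0: 2/5.
At 2/5: a pole of order 1; residue 19041/23800.
At 2: a logarithmic branch point.


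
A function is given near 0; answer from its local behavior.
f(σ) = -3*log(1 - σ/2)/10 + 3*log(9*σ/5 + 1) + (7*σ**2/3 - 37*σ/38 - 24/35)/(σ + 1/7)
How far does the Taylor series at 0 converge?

The radius of convergence is 1/7.

Denominator factor (σ + 1/7): pole of order 1 at -1/7, modulus 1/7.
Branch term (3)*log(1 - σ/(-5/9)): its argument vanishes at σ = -5/9, a logarithmic branch point, modulus 5/9.
Branch term (-3/10)*log(1 - σ/(2)): its argument vanishes at σ = 2, a logarithmic branch point, modulus 2.
The radius of convergence is the smallest modulus among the singular points: 1/7.


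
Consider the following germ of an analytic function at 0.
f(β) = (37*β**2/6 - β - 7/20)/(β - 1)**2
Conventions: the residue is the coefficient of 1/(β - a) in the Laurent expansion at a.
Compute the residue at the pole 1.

The residue is 34/3.

At the order-2 pole 1 set g(β) = (β - (1))^2*f(β) = 37*β**2/6 - β - 7/20.
Order-2 pole: residue = g'(a); g'(1) = 34/3, so the residue is 34/3.


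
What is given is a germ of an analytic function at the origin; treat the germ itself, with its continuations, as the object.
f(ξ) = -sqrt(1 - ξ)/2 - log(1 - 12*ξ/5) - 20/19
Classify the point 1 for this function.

The point is an algebraic (square-root) branch point.

The term (-1/2)*sqrt(1 - ξ/(1)) has argument 1 - 1/(1) = 0 at 1: a square-root (algebraic, two-sheeted) branch point; the remaining terms are analytic or single-valued there.


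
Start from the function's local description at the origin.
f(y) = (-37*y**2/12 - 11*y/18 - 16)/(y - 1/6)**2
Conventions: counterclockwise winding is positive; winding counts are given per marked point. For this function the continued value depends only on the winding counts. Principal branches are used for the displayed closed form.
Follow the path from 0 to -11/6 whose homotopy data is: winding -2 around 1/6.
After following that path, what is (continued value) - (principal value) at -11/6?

The function is rational, hence single-valued: continuing it around any pole returns the same value, so the difference is 0.

Continued minus principal equals 0.


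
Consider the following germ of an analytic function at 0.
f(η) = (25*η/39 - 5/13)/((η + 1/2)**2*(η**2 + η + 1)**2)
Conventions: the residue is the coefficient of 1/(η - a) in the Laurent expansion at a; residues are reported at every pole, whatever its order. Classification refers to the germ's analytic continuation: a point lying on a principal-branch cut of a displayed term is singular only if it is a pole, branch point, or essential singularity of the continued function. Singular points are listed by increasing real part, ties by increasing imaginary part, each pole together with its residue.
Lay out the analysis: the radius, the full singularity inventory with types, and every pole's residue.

Radius of convergence at 0: 1/2.
At (-1/2) - ((1/2)*sqrt(3))*i: a pole of order 2; residue (-200/351) + ((220/351)*sqrt(3))*i.
At -1/2: a pole of order 2; residue 400/351.
At (-1/2) + ((1/2)*sqrt(3))*i: a pole of order 2; residue (-200/351) - ((220/351)*sqrt(3))*i.

Denominator factor (η + 1/2)^2: pole of order 2 at -1/2, modulus 1/2.
Denominator factor (η**2 + η + 1)^2: discriminant -3, complex-conjugate roots (-1/2) + ((1/2)*sqrt(3))*i and (-1/2) - ((1/2)*sqrt(3))*i; poles of order 2, moduli 1 and 1.
The radius of convergence is the smallest modulus among the singular points: 1/2.
The factor η**2 + η + 1 splits as (η - a)(η - a') with a = (-1/2) - ((1/2)*sqrt(3))*i, a' = (-1/2) + ((1/2)*sqrt(3))*i. At the order-2 pole a set g(η) = (η - a)^2*f(η) = [(25*η/39 - 5/13)/(η + 1/2)**2] / (η - a')^2.
Order-2 pole: residue = g'(a); g'((-1/2) - ((1/2)*sqrt(3))*i) = (-200/351) + ((220/351)*sqrt(3))*i, so the residue is (-200/351) + ((220/351)*sqrt(3))*i.
At the order-2 pole -1/2 set g(η) = (η - (-1/2))^2*f(η) = (25*η/39 - 5/13)/(η**2 + η + 1)**2.
Order-2 pole: residue = g'(a); g'(-1/2) = 400/351, so the residue is 400/351.
The factor η**2 + η + 1 splits as (η - a)(η - a') with a = (-1/2) + ((1/2)*sqrt(3))*i, a' = (-1/2) - ((1/2)*sqrt(3))*i. At the order-2 pole a set g(η) = (η - a)^2*f(η) = [(25*η/39 - 5/13)/(η + 1/2)**2] / (η - a')^2.
Order-2 pole: residue = g'(a); g'((-1/2) + ((1/2)*sqrt(3))*i) = (-200/351) - ((220/351)*sqrt(3))*i, so the residue is (-200/351) - ((220/351)*sqrt(3))*i.
List the singular points by increasing real part (a conjugate pair: the negative imaginary part first).
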